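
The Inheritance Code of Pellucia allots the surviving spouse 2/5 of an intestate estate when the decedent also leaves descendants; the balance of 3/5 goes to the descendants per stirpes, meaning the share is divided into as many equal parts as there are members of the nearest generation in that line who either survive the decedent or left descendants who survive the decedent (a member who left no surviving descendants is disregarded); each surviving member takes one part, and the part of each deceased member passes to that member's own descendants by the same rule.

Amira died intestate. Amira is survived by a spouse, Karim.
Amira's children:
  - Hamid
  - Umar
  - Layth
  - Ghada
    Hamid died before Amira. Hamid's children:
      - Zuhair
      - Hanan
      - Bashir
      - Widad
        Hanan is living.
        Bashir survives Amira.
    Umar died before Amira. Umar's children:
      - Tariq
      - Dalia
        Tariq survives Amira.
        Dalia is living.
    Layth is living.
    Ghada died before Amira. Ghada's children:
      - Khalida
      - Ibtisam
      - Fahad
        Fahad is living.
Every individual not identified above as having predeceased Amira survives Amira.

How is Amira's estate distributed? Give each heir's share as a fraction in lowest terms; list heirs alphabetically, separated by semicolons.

Bashir 3/80; Dalia 3/40; Fahad 1/20; Hanan 3/80; Ibtisam 1/20; Karim 2/5; Khalida 1/20; Layth 3/20; Tariq 3/40; Widad 3/80; Zuhair 3/80

Karim, as surviving spouse, takes 2/5.
The remaining 3/5 passes to Amira's descendants per stirpes.
The 3/5 is divided into 4 equal shares of 3/20 among Hamid, Umar, Layth, Ghada.
Hamid predeceased; the 3/20 allotted to Hamid's branch passes to Hamid's issue by representation.
The 3/20 is divided into 4 equal shares of 3/80 among Zuhair, Hanan, Bashir, Widad.
Zuhair is living and takes 3/80.
Hanan is living and takes 3/80.
Bashir is living and takes 3/80.
Widad is living and takes 3/80.
Umar predeceased; the 3/20 allotted to Umar's branch passes to Umar's issue by representation.
The 3/20 is divided into 2 equal shares of 3/40 among Tariq, Dalia.
Tariq is living and takes 3/40.
Dalia is living and takes 3/40.
Layth is living and takes 3/20.
Ghada predeceased; the 3/20 allotted to Ghada's branch passes to Ghada's issue by representation.
The 3/20 is divided into 3 equal shares of 1/20 among Khalida, Ibtisam, Fahad.
Khalida is living and takes 1/20.
Ibtisam is living and takes 1/20.
Fahad is living and takes 1/20.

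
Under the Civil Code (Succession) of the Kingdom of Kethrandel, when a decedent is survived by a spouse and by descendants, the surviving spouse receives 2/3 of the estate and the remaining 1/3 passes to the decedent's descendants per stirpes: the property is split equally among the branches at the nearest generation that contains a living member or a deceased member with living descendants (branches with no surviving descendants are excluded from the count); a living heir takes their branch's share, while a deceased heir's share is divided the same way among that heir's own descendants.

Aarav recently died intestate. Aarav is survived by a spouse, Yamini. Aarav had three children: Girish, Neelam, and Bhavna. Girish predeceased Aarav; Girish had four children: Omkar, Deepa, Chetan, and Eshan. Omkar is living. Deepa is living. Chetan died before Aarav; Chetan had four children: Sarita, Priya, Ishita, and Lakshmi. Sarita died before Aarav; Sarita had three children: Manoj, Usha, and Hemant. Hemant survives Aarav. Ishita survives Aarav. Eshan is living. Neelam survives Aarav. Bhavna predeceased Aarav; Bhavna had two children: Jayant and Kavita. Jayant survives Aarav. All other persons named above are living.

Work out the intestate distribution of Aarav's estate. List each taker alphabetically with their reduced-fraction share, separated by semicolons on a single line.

Deepa 1/36; Eshan 1/36; Hemant 1/432; Ishita 1/144; Jayant 1/18; Kavita 1/18; Lakshmi 1/144; Manoj 1/432; Neelam 1/9; Omkar 1/36; Priya 1/144; Usha 1/432; Yamini 2/3

Yamini, as surviving spouse, takes 2/3.
The remaining 1/3 passes to Aarav's descendants per stirpes.
The 1/3 is divided into 3 equal shares of 1/9 among Girish, Neelam, Bhavna.
Girish predeceased; the 1/9 allotted to Girish's branch passes to Girish's issue by representation.
The 1/9 is divided into 4 equal shares of 1/36 among Omkar, Deepa, Chetan, Eshan.
Omkar is living and takes 1/36.
Deepa is living and takes 1/36.
Chetan predeceased; the 1/36 allotted to Chetan's branch passes to Chetan's issue by representation.
The 1/36 is divided into 4 equal shares of 1/144 among Sarita, Priya, Ishita, Lakshmi.
Sarita predeceased; the 1/144 allotted to Sarita's branch passes to Sarita's issue by representation.
The 1/144 is divided into 3 equal shares of 1/432 among Manoj, Usha, Hemant.
Manoj is living and takes 1/432.
Usha is living and takes 1/432.
Hemant is living and takes 1/432.
Priya is living and takes 1/144.
Ishita is living and takes 1/144.
Lakshmi is living and takes 1/144.
Eshan is living and takes 1/36.
Neelam is living and takes 1/9.
Bhavna predeceased; the 1/9 allotted to Bhavna's branch passes to Bhavna's issue by representation.
The 1/9 is divided into 2 equal shares of 1/18 among Jayant, Kavita.
Jayant is living and takes 1/18.
Kavita is living and takes 1/18.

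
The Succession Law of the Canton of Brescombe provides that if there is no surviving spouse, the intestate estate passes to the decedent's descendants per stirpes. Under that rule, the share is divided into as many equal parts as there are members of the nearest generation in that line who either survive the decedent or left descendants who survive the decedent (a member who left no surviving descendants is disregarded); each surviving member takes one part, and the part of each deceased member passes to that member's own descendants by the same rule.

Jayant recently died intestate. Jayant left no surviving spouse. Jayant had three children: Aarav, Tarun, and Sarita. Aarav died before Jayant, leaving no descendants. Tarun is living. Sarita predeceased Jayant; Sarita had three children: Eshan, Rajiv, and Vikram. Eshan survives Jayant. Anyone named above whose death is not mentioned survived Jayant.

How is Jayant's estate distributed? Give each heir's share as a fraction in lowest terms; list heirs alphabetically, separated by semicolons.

Eshan 1/6; Rajiv 1/6; Tarun 1/2; Vikram 1/6

There is no surviving spouse, so the entire estate passes to Jayant's descendants per stirpes.
Aarav left no surviving issue, so that branch lapses and is disregarded.
The estate is divided into 2 equal shares of 1/2 among Tarun, Sarita.
Tarun is living and takes 1/2.
Sarita predeceased; the 1/2 allotted to Sarita's branch passes to Sarita's issue by representation.
The 1/2 is divided into 3 equal shares of 1/6 among Eshan, Rajiv, Vikram.
Eshan is living and takes 1/6.
Rajiv is living and takes 1/6.
Vikram is living and takes 1/6.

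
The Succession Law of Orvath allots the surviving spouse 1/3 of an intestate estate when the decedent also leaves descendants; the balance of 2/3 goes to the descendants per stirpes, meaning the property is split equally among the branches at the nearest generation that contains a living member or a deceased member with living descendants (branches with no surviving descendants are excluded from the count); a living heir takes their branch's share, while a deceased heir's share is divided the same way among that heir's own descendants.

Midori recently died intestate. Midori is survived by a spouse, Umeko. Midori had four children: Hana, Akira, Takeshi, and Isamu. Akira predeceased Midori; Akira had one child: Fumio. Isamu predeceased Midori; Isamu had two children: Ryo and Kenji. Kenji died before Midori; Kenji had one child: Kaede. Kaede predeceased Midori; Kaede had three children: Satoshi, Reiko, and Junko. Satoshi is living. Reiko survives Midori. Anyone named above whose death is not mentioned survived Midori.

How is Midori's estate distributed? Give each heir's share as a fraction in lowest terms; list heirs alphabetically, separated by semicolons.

Umeko, as surviving spouse, takes 1/3.
The remaining 2/3 passes to Midori's descendants per stirpes.
The 2/3 is divided into 4 equal shares of 1/6 among Hana, Akira, Takeshi, Isamu.
Hana is living and takes 1/6.
Akira predeceased; the 1/6 allotted to Akira's branch passes to Akira's issue by representation.
Fumio is the sole taker at this level and receives the full 1/6.
Takeshi is living and takes 1/6.
Isamu predeceased; the 1/6 allotted to Isamu's branch passes to Isamu's issue by representation.
The 1/6 is divided into 2 equal shares of 1/12 among Ryo, Kenji.
Ryo is living and takes 1/12.
Kenji predeceased; the 1/12 allotted to Kenji's branch passes to Kenji's issue by representation.
Kaede's line is the sole branch at this level, so the full 1/12 passes to Kaede's issue by representation.
The 1/12 is divided into 3 equal shares of 1/36 among Satoshi, Reiko, Junko.
Satoshi is living and takes 1/36.
Reiko is living and takes 1/36.
Junko is living and takes 1/36.

Fumio 1/6; Hana 1/6; Junko 1/36; Reiko 1/36; Ryo 1/12; Satoshi 1/36; Takeshi 1/6; Umeko 1/3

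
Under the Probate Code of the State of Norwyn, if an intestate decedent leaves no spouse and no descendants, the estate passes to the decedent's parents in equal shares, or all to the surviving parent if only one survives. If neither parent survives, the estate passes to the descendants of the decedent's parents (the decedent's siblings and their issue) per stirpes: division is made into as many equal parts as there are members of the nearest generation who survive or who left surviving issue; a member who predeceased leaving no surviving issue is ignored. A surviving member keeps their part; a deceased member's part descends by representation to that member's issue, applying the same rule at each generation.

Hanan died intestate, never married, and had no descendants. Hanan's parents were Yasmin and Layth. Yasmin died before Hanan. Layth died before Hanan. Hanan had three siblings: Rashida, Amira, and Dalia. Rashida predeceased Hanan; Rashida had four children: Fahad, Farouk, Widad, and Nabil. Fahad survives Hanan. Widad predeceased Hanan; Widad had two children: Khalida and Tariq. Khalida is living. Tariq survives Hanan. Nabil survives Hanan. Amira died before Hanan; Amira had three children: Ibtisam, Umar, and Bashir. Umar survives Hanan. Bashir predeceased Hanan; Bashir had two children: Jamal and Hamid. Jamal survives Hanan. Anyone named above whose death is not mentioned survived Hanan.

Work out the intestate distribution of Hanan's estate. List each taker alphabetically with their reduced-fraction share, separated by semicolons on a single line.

Dalia 1/3; Fahad 1/12; Farouk 1/12; Hamid 1/18; Ibtisam 1/9; Jamal 1/18; Khalida 1/24; Nabil 1/12; Tariq 1/24; Umar 1/9

Neither parent survives and there are no descendants, so the estate passes to Hanan's siblings and their issue per stirpes.
The estate is divided into 3 equal shares of 1/3 among Rashida, Amira, Dalia.
Rashida predeceased; the 1/3 allotted to Rashida's branch passes to Rashida's issue by representation.
The 1/3 is divided into 4 equal shares of 1/12 among Fahad, Farouk, Widad, Nabil.
Fahad is living and takes 1/12.
Farouk is living and takes 1/12.
Widad predeceased; the 1/12 allotted to Widad's branch passes to Widad's issue by representation.
The 1/12 is divided into 2 equal shares of 1/24 among Khalida, Tariq.
Khalida is living and takes 1/24.
Tariq is living and takes 1/24.
Nabil is living and takes 1/12.
Amira predeceased; the 1/3 allotted to Amira's branch passes to Amira's issue by representation.
The 1/3 is divided into 3 equal shares of 1/9 among Ibtisam, Umar, Bashir.
Ibtisam is living and takes 1/9.
Umar is living and takes 1/9.
Bashir predeceased; the 1/9 allotted to Bashir's branch passes to Bashir's issue by representation.
The 1/9 is divided into 2 equal shares of 1/18 among Jamal, Hamid.
Jamal is living and takes 1/18.
Hamid is living and takes 1/18.
Dalia is living and takes 1/3.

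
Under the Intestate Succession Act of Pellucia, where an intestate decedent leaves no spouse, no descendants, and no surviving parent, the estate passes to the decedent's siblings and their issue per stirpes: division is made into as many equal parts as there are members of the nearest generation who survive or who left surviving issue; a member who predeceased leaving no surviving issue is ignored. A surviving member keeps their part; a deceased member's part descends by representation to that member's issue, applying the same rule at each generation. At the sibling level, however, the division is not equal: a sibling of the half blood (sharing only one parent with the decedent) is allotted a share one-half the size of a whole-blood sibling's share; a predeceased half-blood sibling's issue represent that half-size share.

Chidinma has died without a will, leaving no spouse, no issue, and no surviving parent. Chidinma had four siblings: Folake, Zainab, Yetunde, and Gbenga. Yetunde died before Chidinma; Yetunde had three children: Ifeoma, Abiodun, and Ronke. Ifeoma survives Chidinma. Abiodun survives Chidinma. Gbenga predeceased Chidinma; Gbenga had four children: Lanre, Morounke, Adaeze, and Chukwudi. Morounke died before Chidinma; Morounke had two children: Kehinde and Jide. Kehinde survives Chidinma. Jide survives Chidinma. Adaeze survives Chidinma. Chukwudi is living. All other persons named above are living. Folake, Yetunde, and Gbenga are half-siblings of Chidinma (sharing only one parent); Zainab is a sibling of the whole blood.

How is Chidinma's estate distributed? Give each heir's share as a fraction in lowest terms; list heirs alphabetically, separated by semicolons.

Abiodun 1/15; Adaeze 1/20; Chukwudi 1/20; Folake 1/5; Ifeoma 1/15; Jide 1/40; Kehinde 1/40; Lanre 1/20; Ronke 1/15; Zainab 2/5

No spouse, descendants, or parent survives, so the estate passes to Chidinma's siblings per stirpes.
Half-blood siblings count for one-half the weight of whole-blood siblings at the initial division.
Dividing 1 in proportion to weights (total weight 5/2): Folake (weight 1/2) → 1/5; Zainab (weight 1) → 2/5; Yetunde (weight 1/2) → 1/5; Gbenga (weight 1/2) → 1/5.
Folake is living and takes 1/5.
Zainab is living and takes 2/5.
Yetunde predeceased; the 1/5 allotted to Yetunde's branch passes to Yetunde's issue by representation.
The 1/5 is divided into 3 equal shares of 1/15 among Ifeoma, Abiodun, Ronke.
Ifeoma is living and takes 1/15.
Abiodun is living and takes 1/15.
Ronke is living and takes 1/15.
Gbenga predeceased; the 1/5 allotted to Gbenga's branch passes to Gbenga's issue by representation.
The 1/5 is divided into 4 equal shares of 1/20 among Lanre, Morounke, Adaeze, Chukwudi.
Lanre is living and takes 1/20.
Morounke predeceased; the 1/20 allotted to Morounke's branch passes to Morounke's issue by representation.
The 1/20 is divided into 2 equal shares of 1/40 among Kehinde, Jide.
Kehinde is living and takes 1/40.
Jide is living and takes 1/40.
Adaeze is living and takes 1/20.
Chukwudi is living and takes 1/20.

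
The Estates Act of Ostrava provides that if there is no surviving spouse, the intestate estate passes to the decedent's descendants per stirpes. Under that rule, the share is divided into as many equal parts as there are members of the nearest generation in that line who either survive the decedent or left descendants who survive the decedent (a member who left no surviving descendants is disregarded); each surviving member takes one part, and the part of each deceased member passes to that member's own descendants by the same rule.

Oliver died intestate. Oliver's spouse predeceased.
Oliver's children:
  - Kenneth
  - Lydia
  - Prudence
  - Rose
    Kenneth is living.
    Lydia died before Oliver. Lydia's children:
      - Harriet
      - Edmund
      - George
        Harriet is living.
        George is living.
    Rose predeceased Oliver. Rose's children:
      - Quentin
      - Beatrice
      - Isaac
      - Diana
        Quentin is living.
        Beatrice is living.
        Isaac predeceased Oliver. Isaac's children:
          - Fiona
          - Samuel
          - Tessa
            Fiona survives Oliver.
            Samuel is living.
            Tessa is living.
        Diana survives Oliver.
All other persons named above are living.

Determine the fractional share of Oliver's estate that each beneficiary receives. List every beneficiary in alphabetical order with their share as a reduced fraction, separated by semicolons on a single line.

Beatrice 1/16; Diana 1/16; Edmund 1/12; Fiona 1/48; George 1/12; Harriet 1/12; Kenneth 1/4; Prudence 1/4; Quentin 1/16; Samuel 1/48; Tessa 1/48

There is no surviving spouse, so the entire estate passes to Oliver's descendants per stirpes.
The estate is divided into 4 equal shares of 1/4 among Kenneth, Lydia, Prudence, Rose.
Kenneth is living and takes 1/4.
Lydia predeceased; the 1/4 allotted to Lydia's branch passes to Lydia's issue by representation.
The 1/4 is divided into 3 equal shares of 1/12 among Harriet, Edmund, George.
Harriet is living and takes 1/12.
Edmund is living and takes 1/12.
George is living and takes 1/12.
Prudence is living and takes 1/4.
Rose predeceased; the 1/4 allotted to Rose's branch passes to Rose's issue by representation.
The 1/4 is divided into 4 equal shares of 1/16 among Quentin, Beatrice, Isaac, Diana.
Quentin is living and takes 1/16.
Beatrice is living and takes 1/16.
Isaac predeceased; the 1/16 allotted to Isaac's branch passes to Isaac's issue by representation.
The 1/16 is divided into 3 equal shares of 1/48 among Fiona, Samuel, Tessa.
Fiona is living and takes 1/48.
Samuel is living and takes 1/48.
Tessa is living and takes 1/48.
Diana is living and takes 1/16.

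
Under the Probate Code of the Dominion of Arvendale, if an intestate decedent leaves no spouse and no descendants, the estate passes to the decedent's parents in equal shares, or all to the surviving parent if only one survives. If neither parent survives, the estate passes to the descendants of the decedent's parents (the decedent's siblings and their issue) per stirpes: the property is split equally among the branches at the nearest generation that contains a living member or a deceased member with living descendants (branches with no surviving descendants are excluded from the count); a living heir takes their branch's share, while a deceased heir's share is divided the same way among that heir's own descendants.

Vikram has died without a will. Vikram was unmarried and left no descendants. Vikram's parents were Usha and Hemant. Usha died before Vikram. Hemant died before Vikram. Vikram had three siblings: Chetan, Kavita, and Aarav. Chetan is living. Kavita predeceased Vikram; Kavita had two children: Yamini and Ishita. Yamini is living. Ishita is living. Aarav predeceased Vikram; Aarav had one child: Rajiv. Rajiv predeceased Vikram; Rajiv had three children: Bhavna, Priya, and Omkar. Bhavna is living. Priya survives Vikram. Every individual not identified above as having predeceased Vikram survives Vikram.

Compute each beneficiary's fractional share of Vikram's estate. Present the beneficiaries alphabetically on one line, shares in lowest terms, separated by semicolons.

Neither parent survives and there are no descendants, so the estate passes to Vikram's siblings and their issue per stirpes.
The estate is divided into 3 equal shares of 1/3 among Chetan, Kavita, Aarav.
Chetan is living and takes 1/3.
Kavita predeceased; the 1/3 allotted to Kavita's branch passes to Kavita's issue by representation.
The 1/3 is divided into 2 equal shares of 1/6 among Yamini, Ishita.
Yamini is living and takes 1/6.
Ishita is living and takes 1/6.
Aarav predeceased; the 1/3 allotted to Aarav's branch passes to Aarav's issue by representation.
Rajiv's line is the sole branch at this level, so the full 1/3 passes to Rajiv's issue by representation.
The 1/3 is divided into 3 equal shares of 1/9 among Bhavna, Priya, Omkar.
Bhavna is living and takes 1/9.
Priya is living and takes 1/9.
Omkar is living and takes 1/9.

Bhavna 1/9; Chetan 1/3; Ishita 1/6; Omkar 1/9; Priya 1/9; Yamini 1/6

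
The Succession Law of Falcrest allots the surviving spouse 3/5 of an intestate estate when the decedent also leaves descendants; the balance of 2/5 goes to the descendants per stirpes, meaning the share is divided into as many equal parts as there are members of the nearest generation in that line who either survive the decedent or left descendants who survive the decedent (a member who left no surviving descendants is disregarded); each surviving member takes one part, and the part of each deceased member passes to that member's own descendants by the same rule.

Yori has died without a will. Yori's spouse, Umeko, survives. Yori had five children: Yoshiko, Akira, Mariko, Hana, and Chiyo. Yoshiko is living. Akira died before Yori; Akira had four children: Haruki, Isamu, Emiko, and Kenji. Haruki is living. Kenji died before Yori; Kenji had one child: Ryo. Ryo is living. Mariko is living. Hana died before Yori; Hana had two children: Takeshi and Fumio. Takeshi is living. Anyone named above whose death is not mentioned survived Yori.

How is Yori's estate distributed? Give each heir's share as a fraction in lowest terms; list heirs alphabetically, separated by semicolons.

Chiyo 2/25; Emiko 1/50; Fumio 1/25; Haruki 1/50; Isamu 1/50; Mariko 2/25; Ryo 1/50; Takeshi 1/25; Umeko 3/5; Yoshiko 2/25

Umeko, as surviving spouse, takes 3/5.
The remaining 2/5 passes to Yori's descendants per stirpes.
The 2/5 is divided into 5 equal shares of 2/25 among Yoshiko, Akira, Mariko, Hana, Chiyo.
Yoshiko is living and takes 2/25.
Akira predeceased; the 2/25 allotted to Akira's branch passes to Akira's issue by representation.
The 2/25 is divided into 4 equal shares of 1/50 among Haruki, Isamu, Emiko, Kenji.
Haruki is living and takes 1/50.
Isamu is living and takes 1/50.
Emiko is living and takes 1/50.
Kenji predeceased; the 1/50 allotted to Kenji's branch passes to Kenji's issue by representation.
Ryo is the sole taker at this level and receives the full 1/50.
Mariko is living and takes 2/25.
Hana predeceased; the 2/25 allotted to Hana's branch passes to Hana's issue by representation.
The 2/25 is divided into 2 equal shares of 1/25 among Takeshi, Fumio.
Takeshi is living and takes 1/25.
Fumio is living and takes 1/25.
Chiyo is living and takes 2/25.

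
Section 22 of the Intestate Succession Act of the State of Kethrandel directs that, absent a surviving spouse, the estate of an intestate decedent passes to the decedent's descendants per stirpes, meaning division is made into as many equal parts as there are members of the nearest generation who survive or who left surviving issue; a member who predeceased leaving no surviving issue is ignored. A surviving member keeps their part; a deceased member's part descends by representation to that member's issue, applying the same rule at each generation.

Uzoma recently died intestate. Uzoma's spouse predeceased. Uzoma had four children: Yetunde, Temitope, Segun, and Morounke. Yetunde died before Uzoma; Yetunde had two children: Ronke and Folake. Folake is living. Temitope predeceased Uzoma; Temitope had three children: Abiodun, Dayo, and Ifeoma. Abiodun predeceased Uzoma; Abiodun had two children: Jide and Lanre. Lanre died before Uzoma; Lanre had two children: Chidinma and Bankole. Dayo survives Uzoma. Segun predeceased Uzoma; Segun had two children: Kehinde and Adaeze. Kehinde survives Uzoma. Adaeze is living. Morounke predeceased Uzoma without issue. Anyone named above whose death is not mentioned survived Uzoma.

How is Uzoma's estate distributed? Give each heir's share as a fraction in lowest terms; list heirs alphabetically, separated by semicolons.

Adaeze 1/6; Bankole 1/36; Chidinma 1/36; Dayo 1/9; Folake 1/6; Ifeoma 1/9; Jide 1/18; Kehinde 1/6; Ronke 1/6

There is no surviving spouse, so the entire estate passes to Uzoma's descendants per stirpes.
Morounke left no surviving issue, so that branch lapses and is disregarded.
The estate is divided into 3 equal shares of 1/3 among Yetunde, Temitope, Segun.
Yetunde predeceased; the 1/3 allotted to Yetunde's branch passes to Yetunde's issue by representation.
The 1/3 is divided into 2 equal shares of 1/6 among Ronke, Folake.
Ronke is living and takes 1/6.
Folake is living and takes 1/6.
Temitope predeceased; the 1/3 allotted to Temitope's branch passes to Temitope's issue by representation.
The 1/3 is divided into 3 equal shares of 1/9 among Abiodun, Dayo, Ifeoma.
Abiodun predeceased; the 1/9 allotted to Abiodun's branch passes to Abiodun's issue by representation.
The 1/9 is divided into 2 equal shares of 1/18 among Jide, Lanre.
Jide is living and takes 1/18.
Lanre predeceased; the 1/18 allotted to Lanre's branch passes to Lanre's issue by representation.
The 1/18 is divided into 2 equal shares of 1/36 among Chidinma, Bankole.
Chidinma is living and takes 1/36.
Bankole is living and takes 1/36.
Dayo is living and takes 1/9.
Ifeoma is living and takes 1/9.
Segun predeceased; the 1/3 allotted to Segun's branch passes to Segun's issue by representation.
The 1/3 is divided into 2 equal shares of 1/6 among Kehinde, Adaeze.
Kehinde is living and takes 1/6.
Adaeze is living and takes 1/6.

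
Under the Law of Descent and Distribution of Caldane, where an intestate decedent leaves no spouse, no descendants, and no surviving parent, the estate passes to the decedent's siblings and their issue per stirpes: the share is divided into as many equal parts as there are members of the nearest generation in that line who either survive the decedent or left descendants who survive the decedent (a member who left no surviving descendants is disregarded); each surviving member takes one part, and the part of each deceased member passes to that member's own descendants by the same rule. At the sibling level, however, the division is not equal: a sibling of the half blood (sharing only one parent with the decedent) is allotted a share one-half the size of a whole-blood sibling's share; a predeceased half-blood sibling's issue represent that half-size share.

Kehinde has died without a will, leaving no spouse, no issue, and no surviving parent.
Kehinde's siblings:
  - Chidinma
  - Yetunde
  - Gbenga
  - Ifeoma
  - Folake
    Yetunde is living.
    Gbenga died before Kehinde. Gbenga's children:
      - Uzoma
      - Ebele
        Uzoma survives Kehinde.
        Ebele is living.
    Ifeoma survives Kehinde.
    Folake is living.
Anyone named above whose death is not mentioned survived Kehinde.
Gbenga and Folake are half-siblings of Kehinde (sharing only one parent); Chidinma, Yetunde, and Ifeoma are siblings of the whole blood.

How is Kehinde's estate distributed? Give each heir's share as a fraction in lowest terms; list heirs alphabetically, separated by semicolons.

Chidinma 1/4; Ebele 1/16; Folake 1/8; Ifeoma 1/4; Uzoma 1/16; Yetunde 1/4

No spouse, descendants, or parent survives, so the estate passes to Kehinde's siblings per stirpes.
Half-blood siblings count for one-half the weight of whole-blood siblings at the initial division.
Dividing 1 in proportion to weights (total weight 4): Chidinma (weight 1) → 1/4; Yetunde (weight 1) → 1/4; Gbenga (weight 1/2) → 1/8; Ifeoma (weight 1) → 1/4; Folake (weight 1/2) → 1/8.
Chidinma is living and takes 1/4.
Yetunde is living and takes 1/4.
Gbenga predeceased; the 1/8 allotted to Gbenga's branch passes to Gbenga's issue by representation.
The 1/8 is divided into 2 equal shares of 1/16 among Uzoma, Ebele.
Uzoma is living and takes 1/16.
Ebele is living and takes 1/16.
Ifeoma is living and takes 1/4.
Folake is living and takes 1/8.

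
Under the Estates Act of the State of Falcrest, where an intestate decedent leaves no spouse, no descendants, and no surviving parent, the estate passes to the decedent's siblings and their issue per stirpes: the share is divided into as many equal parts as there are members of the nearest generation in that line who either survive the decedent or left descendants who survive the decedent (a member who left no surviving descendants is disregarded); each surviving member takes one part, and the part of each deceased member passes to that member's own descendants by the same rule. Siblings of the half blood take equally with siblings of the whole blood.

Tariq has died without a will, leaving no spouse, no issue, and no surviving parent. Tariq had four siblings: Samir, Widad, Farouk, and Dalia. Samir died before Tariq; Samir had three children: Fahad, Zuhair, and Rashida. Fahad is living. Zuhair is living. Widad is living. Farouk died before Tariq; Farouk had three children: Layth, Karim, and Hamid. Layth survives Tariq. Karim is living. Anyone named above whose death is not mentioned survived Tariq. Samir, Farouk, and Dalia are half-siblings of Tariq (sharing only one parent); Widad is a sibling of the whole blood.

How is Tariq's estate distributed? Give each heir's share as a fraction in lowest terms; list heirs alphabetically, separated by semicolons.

No spouse, descendants, or parent survives, so the estate passes to Tariq's siblings per stirpes.
Half-blood and whole-blood siblings take equally under the stated rule.
The estate is divided into 4 equal shares of 1/4 among Samir, Widad, Farouk, Dalia.
Samir predeceased; the 1/4 allotted to Samir's branch passes to Samir's issue by representation.
The 1/4 is divided into 3 equal shares of 1/12 among Fahad, Zuhair, Rashida.
Fahad is living and takes 1/12.
Zuhair is living and takes 1/12.
Rashida is living and takes 1/12.
Widad is living and takes 1/4.
Farouk predeceased; the 1/4 allotted to Farouk's branch passes to Farouk's issue by representation.
The 1/4 is divided into 3 equal shares of 1/12 among Layth, Karim, Hamid.
Layth is living and takes 1/12.
Karim is living and takes 1/12.
Hamid is living and takes 1/12.
Dalia is living and takes 1/4.

Dalia 1/4; Fahad 1/12; Hamid 1/12; Karim 1/12; Layth 1/12; Rashida 1/12; Widad 1/4; Zuhair 1/12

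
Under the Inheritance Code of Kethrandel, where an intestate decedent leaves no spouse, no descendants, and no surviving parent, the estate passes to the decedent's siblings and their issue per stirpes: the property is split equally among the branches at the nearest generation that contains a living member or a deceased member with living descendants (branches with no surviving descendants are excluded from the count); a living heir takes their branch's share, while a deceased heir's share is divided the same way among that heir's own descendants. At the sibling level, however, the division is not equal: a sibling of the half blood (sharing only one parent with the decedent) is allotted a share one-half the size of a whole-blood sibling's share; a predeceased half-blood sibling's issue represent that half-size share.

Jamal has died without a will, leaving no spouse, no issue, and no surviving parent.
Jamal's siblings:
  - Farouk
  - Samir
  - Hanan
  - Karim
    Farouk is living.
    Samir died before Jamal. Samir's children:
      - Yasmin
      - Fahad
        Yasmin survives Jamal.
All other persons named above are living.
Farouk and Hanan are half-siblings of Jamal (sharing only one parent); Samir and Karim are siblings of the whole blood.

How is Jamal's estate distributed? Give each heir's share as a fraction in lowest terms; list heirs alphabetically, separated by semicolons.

No spouse, descendants, or parent survives, so the estate passes to Jamal's siblings per stirpes.
Half-blood siblings count for one-half the weight of whole-blood siblings at the initial division.
Dividing 1 in proportion to weights (total weight 3): Farouk (weight 1/2) → 1/6; Samir (weight 1) → 1/3; Hanan (weight 1/2) → 1/6; Karim (weight 1) → 1/3.
Farouk is living and takes 1/6.
Samir predeceased; the 1/3 allotted to Samir's branch passes to Samir's issue by representation.
The 1/3 is divided into 2 equal shares of 1/6 among Yasmin, Fahad.
Yasmin is living and takes 1/6.
Fahad is living and takes 1/6.
Hanan is living and takes 1/6.
Karim is living and takes 1/3.

Fahad 1/6; Farouk 1/6; Hanan 1/6; Karim 1/3; Yasmin 1/6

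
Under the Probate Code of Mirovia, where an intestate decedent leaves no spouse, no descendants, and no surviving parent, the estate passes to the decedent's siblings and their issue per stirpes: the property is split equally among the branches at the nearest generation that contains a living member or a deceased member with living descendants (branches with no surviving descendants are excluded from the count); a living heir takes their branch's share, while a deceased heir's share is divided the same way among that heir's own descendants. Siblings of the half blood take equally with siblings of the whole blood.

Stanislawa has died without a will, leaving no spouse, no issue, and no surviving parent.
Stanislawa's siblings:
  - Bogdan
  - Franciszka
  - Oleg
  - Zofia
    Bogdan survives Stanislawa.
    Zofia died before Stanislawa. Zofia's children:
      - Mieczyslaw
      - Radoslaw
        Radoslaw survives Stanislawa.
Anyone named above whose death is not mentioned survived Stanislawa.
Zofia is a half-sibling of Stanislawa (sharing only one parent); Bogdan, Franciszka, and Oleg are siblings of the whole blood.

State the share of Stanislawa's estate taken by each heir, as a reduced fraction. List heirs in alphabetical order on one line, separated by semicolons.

Bogdan 1/4; Franciszka 1/4; Mieczyslaw 1/8; Oleg 1/4; Radoslaw 1/8

No spouse, descendants, or parent survives, so the estate passes to Stanislawa's siblings per stirpes.
Half-blood and whole-blood siblings take equally under the stated rule.
The estate is divided into 4 equal shares of 1/4 among Bogdan, Franciszka, Oleg, Zofia.
Bogdan is living and takes 1/4.
Franciszka is living and takes 1/4.
Oleg is living and takes 1/4.
Zofia predeceased; the 1/4 allotted to Zofia's branch passes to Zofia's issue by representation.
The 1/4 is divided into 2 equal shares of 1/8 among Mieczyslaw, Radoslaw.
Mieczyslaw is living and takes 1/8.
Radoslaw is living and takes 1/8.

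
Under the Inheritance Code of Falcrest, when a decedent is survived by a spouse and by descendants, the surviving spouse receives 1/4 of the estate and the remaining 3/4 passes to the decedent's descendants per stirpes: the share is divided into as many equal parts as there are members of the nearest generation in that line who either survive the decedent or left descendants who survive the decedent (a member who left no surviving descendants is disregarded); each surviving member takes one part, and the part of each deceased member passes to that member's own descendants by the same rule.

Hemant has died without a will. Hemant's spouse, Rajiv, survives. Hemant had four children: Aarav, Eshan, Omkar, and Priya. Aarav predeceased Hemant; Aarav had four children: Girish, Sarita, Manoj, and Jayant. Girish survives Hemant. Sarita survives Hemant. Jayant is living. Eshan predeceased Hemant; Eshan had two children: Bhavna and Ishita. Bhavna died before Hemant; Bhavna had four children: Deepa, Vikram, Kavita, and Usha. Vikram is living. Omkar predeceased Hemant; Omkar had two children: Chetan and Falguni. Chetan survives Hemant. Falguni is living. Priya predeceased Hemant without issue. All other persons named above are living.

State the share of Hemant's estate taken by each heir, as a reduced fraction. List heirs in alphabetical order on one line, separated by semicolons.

Rajiv, as surviving spouse, takes 1/4.
The remaining 3/4 passes to Hemant's descendants per stirpes.
Priya left no surviving issue, so that branch lapses and is disregarded.
The 3/4 is divided into 3 equal shares of 1/4 among Aarav, Eshan, Omkar.
Aarav predeceased; the 1/4 allotted to Aarav's branch passes to Aarav's issue by representation.
The 1/4 is divided into 4 equal shares of 1/16 among Girish, Sarita, Manoj, Jayant.
Girish is living and takes 1/16.
Sarita is living and takes 1/16.
Manoj is living and takes 1/16.
Jayant is living and takes 1/16.
Eshan predeceased; the 1/4 allotted to Eshan's branch passes to Eshan's issue by representation.
The 1/4 is divided into 2 equal shares of 1/8 among Bhavna, Ishita.
Bhavna predeceased; the 1/8 allotted to Bhavna's branch passes to Bhavna's issue by representation.
The 1/8 is divided into 4 equal shares of 1/32 among Deepa, Vikram, Kavita, Usha.
Deepa is living and takes 1/32.
Vikram is living and takes 1/32.
Kavita is living and takes 1/32.
Usha is living and takes 1/32.
Ishita is living and takes 1/8.
Omkar predeceased; the 1/4 allotted to Omkar's branch passes to Omkar's issue by representation.
The 1/4 is divided into 2 equal shares of 1/8 among Chetan, Falguni.
Chetan is living and takes 1/8.
Falguni is living and takes 1/8.

Chetan 1/8; Deepa 1/32; Falguni 1/8; Girish 1/16; Ishita 1/8; Jayant 1/16; Kavita 1/32; Manoj 1/16; Rajiv 1/4; Sarita 1/16; Usha 1/32; Vikram 1/32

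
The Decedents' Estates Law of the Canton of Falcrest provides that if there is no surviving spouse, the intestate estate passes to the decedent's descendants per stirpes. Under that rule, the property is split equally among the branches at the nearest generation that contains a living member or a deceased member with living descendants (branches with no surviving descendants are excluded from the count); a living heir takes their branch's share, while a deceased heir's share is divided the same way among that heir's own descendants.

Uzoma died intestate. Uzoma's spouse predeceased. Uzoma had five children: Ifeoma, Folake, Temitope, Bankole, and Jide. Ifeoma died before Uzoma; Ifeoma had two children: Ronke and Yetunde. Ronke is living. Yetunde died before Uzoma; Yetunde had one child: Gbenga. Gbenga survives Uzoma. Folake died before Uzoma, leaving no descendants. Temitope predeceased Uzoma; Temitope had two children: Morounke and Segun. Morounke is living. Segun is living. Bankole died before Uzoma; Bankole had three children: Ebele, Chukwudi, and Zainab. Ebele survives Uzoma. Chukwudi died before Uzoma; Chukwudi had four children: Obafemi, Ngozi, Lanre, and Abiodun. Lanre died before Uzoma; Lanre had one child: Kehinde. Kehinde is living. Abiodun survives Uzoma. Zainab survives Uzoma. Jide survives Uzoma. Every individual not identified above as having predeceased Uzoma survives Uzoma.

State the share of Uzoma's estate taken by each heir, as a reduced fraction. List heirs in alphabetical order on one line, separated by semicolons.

There is no surviving spouse, so the entire estate passes to Uzoma's descendants per stirpes.
Folake left no surviving issue, so that branch lapses and is disregarded.
The estate is divided into 4 equal shares of 1/4 among Ifeoma, Temitope, Bankole, Jide.
Ifeoma predeceased; the 1/4 allotted to Ifeoma's branch passes to Ifeoma's issue by representation.
The 1/4 is divided into 2 equal shares of 1/8 among Ronke, Yetunde.
Ronke is living and takes 1/8.
Yetunde predeceased; the 1/8 allotted to Yetunde's branch passes to Yetunde's issue by representation.
Gbenga is the sole taker at this level and receives the full 1/8.
Temitope predeceased; the 1/4 allotted to Temitope's branch passes to Temitope's issue by representation.
The 1/4 is divided into 2 equal shares of 1/8 among Morounke, Segun.
Morounke is living and takes 1/8.
Segun is living and takes 1/8.
Bankole predeceased; the 1/4 allotted to Bankole's branch passes to Bankole's issue by representation.
The 1/4 is divided into 3 equal shares of 1/12 among Ebele, Chukwudi, Zainab.
Ebele is living and takes 1/12.
Chukwudi predeceased; the 1/12 allotted to Chukwudi's branch passes to Chukwudi's issue by representation.
The 1/12 is divided into 4 equal shares of 1/48 among Obafemi, Ngozi, Lanre, Abiodun.
Obafemi is living and takes 1/48.
Ngozi is living and takes 1/48.
Lanre predeceased; the 1/48 allotted to Lanre's branch passes to Lanre's issue by representation.
Kehinde is the sole taker at this level and receives the full 1/48.
Abiodun is living and takes 1/48.
Zainab is living and takes 1/12.
Jide is living and takes 1/4.

Abiodun 1/48; Ebele 1/12; Gbenga 1/8; Jide 1/4; Kehinde 1/48; Morounke 1/8; Ngozi 1/48; Obafemi 1/48; Ronke 1/8; Segun 1/8; Zainab 1/12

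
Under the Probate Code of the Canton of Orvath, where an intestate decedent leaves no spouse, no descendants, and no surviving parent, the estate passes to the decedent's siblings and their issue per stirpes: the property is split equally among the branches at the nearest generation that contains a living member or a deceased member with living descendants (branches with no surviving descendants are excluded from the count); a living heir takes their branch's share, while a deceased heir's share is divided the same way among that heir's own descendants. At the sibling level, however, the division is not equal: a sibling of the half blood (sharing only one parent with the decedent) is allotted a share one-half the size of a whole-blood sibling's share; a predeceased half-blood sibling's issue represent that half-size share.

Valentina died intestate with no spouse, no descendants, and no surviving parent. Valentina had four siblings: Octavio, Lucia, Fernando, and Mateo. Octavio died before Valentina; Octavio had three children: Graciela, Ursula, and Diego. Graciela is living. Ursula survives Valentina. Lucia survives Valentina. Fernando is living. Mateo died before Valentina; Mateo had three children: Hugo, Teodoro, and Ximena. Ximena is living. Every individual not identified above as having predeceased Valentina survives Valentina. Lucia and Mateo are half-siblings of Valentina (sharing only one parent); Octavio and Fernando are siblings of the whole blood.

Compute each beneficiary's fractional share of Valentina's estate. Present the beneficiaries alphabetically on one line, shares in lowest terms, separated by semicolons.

No spouse, descendants, or parent survives, so the estate passes to Valentina's siblings per stirpes.
Half-blood siblings count for one-half the weight of whole-blood siblings at the initial division.
Dividing 1 in proportion to weights (total weight 3): Octavio (weight 1) → 1/3; Lucia (weight 1/2) → 1/6; Fernando (weight 1) → 1/3; Mateo (weight 1/2) → 1/6.
Octavio predeceased; the 1/3 allotted to Octavio's branch passes to Octavio's issue by representation.
The 1/3 is divided into 3 equal shares of 1/9 among Graciela, Ursula, Diego.
Graciela is living and takes 1/9.
Ursula is living and takes 1/9.
Diego is living and takes 1/9.
Lucia is living and takes 1/6.
Fernando is living and takes 1/3.
Mateo predeceased; the 1/6 allotted to Mateo's branch passes to Mateo's issue by representation.
The 1/6 is divided into 3 equal shares of 1/18 among Hugo, Teodoro, Ximena.
Hugo is living and takes 1/18.
Teodoro is living and takes 1/18.
Ximena is living and takes 1/18.

Diego 1/9; Fernando 1/3; Graciela 1/9; Hugo 1/18; Lucia 1/6; Teodoro 1/18; Ursula 1/9; Ximena 1/18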